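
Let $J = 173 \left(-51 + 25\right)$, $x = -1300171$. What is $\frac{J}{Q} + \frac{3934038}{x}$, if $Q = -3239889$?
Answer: $- \frac{12739998272624}{4212409721019} \approx -3.0244$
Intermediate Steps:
$J = -4498$ ($J = 173 \left(-26\right) = -4498$)
$\frac{J}{Q} + \frac{3934038}{x} = - \frac{4498}{-3239889} + \frac{3934038}{-1300171} = \left(-4498\right) \left(- \frac{1}{3239889}\right) + 3934038 \left(- \frac{1}{1300171}\right) = \frac{4498}{3239889} - \frac{3934038}{1300171} = - \frac{12739998272624}{4212409721019}$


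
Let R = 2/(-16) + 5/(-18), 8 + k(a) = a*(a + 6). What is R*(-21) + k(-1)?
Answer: -109/24 ≈ -4.5417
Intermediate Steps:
k(a) = -8 + a*(6 + a) (k(a) = -8 + a*(a + 6) = -8 + a*(6 + a))
R = -29/72 (R = 2*(-1/16) + 5*(-1/18) = -1/8 - 5/18 = -29/72 ≈ -0.40278)
R*(-21) + k(-1) = -29/72*(-21) + (-8 + (-1)**2 + 6*(-1)) = 203/24 + (-8 + 1 - 6) = 203/24 - 13 = -109/24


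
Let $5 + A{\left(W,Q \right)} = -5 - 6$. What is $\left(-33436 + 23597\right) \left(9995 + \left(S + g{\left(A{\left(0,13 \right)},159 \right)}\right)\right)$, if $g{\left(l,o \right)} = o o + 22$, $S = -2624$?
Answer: $-321479486$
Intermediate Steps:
$A{\left(W,Q \right)} = -16$ ($A{\left(W,Q \right)} = -5 - 11 = -16$)
$g{\left(l,o \right)} = 22 + o^{2}$ ($g{\left(l,o \right)} = o^{2} + 22 = 22 + o^{2}$)
$\left(-33436 + 23597\right) \left(9995 + \left(S + g{\left(A{\left(0,13 \right)},159 \right)}\right)\right) = \left(-33436 + 23597\right) \left(9995 + \left(-2624 + \left(22 + 159^{2}\right)\right)\right) = - 9839 \left(9995 + \left(-2624 + \left(22 + 25281\right)\right)\right) = - 9839 \left(9995 + \left(-2624 + 25303\right)\right) = - 9839 \left(9995 + 22679\right) = \left(-9839\right) 32674 = -321479486$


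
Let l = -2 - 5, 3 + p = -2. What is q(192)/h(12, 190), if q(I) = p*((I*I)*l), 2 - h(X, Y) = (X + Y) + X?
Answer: -322560/53 ≈ -6086.0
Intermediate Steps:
p = -5 (p = -3 - 2 = -5)
l = -7
h(X, Y) = 2 - Y - 2*X (h(X, Y) = 2 - ((X + Y) + X) = 2 - (Y + 2*X) = 2 + (-Y - 2*X) = 2 - Y - 2*X)
q(I) = 35*I**2 (q(I) = -5*I*I*(-7) = -5*I**2*(-7) = -(-35)*I**2 = 35*I**2)
q(192)/h(12, 190) = (35*192**2)/(2 - 1*190 - 2*12) = (35*36864)/(2 - 190 - 24) = 1290240/(-212) = 1290240*(-1/212) = -322560/53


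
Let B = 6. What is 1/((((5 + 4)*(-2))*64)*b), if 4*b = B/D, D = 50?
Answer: -25/864 ≈ -0.028935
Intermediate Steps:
b = 3/100 (b = (6/50)/4 = (6*(1/50))/4 = (1/4)*(3/25) = 3/100 ≈ 0.030000)
1/((((5 + 4)*(-2))*64)*b) = 1/((((5 + 4)*(-2))*64)*(3/100)) = 1/(((9*(-2))*64)*(3/100)) = 1/(-18*64*(3/100)) = 1/(-1152*3/100) = 1/(-864/25) = -25/864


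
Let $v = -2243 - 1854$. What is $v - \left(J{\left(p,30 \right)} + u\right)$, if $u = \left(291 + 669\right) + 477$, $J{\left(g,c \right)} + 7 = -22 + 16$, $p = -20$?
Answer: $-5521$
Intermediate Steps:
$J{\left(g,c \right)} = -13$ ($J{\left(g,c \right)} = -7 + \left(-22 + 16\right) = -7 - 6 = -13$)
$v = -4097$ ($v = -2243 - 1854 = -4097$)
$u = 1437$ ($u = 960 + 477 = 1437$)
$v - \left(J{\left(p,30 \right)} + u\right) = -4097 - \left(-13 + 1437\right) = -4097 - 1424 = -5521$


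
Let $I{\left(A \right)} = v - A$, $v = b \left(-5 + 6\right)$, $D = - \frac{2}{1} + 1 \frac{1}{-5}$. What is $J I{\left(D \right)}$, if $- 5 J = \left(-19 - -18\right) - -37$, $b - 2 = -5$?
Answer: $\frac{144}{25} \approx 5.76$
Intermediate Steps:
$b = -3$ ($b = 2 - 5 = -3$)
$D = - \frac{11}{5}$ ($D = \left(-2\right) 1 + 1 \left(- \frac{1}{5}\right) = -2 - \frac{1}{5} = - \frac{11}{5} \approx -2.2$)
$J = - \frac{36}{5}$ ($J = - \frac{\left(-19 - -18\right) - -37}{5} = - \frac{\left(-19 + 18\right) + 37}{5} = - \frac{-1 + 37}{5} = \left(- \frac{1}{5}\right) 36 = - \frac{36}{5} \approx -7.2$)
$v = -3$ ($v = - 3 \left(-5 + 6\right) = \left(-3\right) 1 = -3$)
$I{\left(A \right)} = -3 - A$
$J I{\left(D \right)} = - \frac{36 \left(-3 - - \frac{11}{5}\right)}{5} = - \frac{36 \left(-3 + \frac{11}{5}\right)}{5} = \left(- \frac{36}{5}\right) \left(- \frac{4}{5}\right) = \frac{144}{25}$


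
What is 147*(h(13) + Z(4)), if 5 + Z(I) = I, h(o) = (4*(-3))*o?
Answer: -23079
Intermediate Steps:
h(o) = -12*o
Z(I) = -5 + I
147*(h(13) + Z(4)) = 147*(-12*13 + (-5 + 4)) = 147*(-156 - 1) = 147*(-157) = -23079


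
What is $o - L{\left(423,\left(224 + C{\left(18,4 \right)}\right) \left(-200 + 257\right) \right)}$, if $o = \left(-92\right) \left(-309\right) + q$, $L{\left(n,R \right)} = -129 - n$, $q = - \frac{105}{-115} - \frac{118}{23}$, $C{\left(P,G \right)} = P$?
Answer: $\frac{666443}{23} \approx 28976.0$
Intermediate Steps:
$q = - \frac{97}{23}$ ($q = \left(-105\right) \left(- \frac{1}{115}\right) - \frac{118}{23} = \frac{21}{23} - \frac{118}{23} = - \frac{97}{23} \approx -4.2174$)
$o = \frac{653747}{23}$ ($o = \left(-92\right) \left(-309\right) - \frac{97}{23} = 28428 - \frac{97}{23} = \frac{653747}{23} \approx 28424.0$)
$o - L{\left(423,\left(224 + C{\left(18,4 \right)}\right) \left(-200 + 257\right) \right)} = \frac{653747}{23} - \left(-129 - 423\right) = \frac{653747}{23} - -552 = \frac{653747}{23} + 552 = \frac{666443}{23}$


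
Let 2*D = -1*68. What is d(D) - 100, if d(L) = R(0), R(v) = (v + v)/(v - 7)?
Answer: -100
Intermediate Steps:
D = -34 (D = (-1*68)/2 = (½)*(-68) = -34)
R(v) = 2*v/(-7 + v) (R(v) = (2*v)/(-7 + v) = 2*v/(-7 + v))
d(L) = 0 (d(L) = 2*0/(-7 + 0) = 2*0/(-7) = 2*0*(-⅐) = 0)
d(D) - 100 = 0 - 100 = -100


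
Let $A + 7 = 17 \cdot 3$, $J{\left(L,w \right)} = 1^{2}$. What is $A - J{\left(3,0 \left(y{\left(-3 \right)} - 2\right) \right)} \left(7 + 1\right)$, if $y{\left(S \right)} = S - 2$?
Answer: $36$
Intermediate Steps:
$y{\left(S \right)} = -2 + S$
$J{\left(L,w \right)} = 1$
$A = 44$ ($A = -7 + 17 \cdot 3 = -7 + 51 = 44$)
$A - J{\left(3,0 \left(y{\left(-3 \right)} - 2\right) \right)} \left(7 + 1\right) = 44 - 1 \left(7 + 1\right) = 44 - 1 \cdot 8 = 44 - 8 = 36$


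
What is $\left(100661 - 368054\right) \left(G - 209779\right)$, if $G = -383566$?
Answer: $158656299585$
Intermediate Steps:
$\left(100661 - 368054\right) \left(G - 209779\right) = \left(100661 - 368054\right) \left(-383566 - 209779\right) = \left(-267393\right) \left(-593345\right) = 158656299585$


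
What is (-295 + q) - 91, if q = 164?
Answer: -222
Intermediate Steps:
(-295 + q) - 91 = (-295 + 164) - 91 = -131 - 91 = -222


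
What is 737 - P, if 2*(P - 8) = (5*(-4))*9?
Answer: 819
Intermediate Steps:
P = -82 (P = 8 + ((5*(-4))*9)/2 = 8 + (-20*9)/2 = 8 + (½)*(-180) = 8 - 90 = -82)
737 - P = 737 - 1*(-82) = 737 + 82 = 819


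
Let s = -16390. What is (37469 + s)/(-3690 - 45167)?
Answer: -21079/48857 ≈ -0.43144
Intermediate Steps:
(37469 + s)/(-3690 - 45167) = (37469 - 16390)/(-3690 - 45167) = 21079/(-48857) = 21079*(-1/48857) = -21079/48857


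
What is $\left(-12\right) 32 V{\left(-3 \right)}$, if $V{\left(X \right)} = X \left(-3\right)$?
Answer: $-3456$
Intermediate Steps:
$V{\left(X \right)} = - 3 X$
$\left(-12\right) 32 V{\left(-3 \right)} = \left(-12\right) 32 \left(\left(-3\right) \left(-3\right)\right) = \left(-384\right) 9 = -3456$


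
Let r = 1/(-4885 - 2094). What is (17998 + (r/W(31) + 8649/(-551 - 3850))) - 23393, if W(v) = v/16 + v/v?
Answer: -865664364332/160398357 ≈ -5397.0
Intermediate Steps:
W(v) = 1 + v/16 (W(v) = v*(1/16) + 1 = v/16 + 1 = 1 + v/16)
r = -1/6979 (r = 1/(-6979) = -1/6979 ≈ -0.00014329)
(17998 + (r/W(31) + 8649/(-551 - 3850))) - 23393 = (17998 + (-1/(6979*(1 + (1/16)*31)) + 8649/(-551 - 3850))) - 23393 = (17998 + (-1/(6979*(1 + 31/16)) + 8649/(-4401))) - 23393 = (17998 + (-1/(6979*47/16) + 8649*(-1/4401))) - 23393 = (17998 + (-1/6979*16/47 - 961/489)) - 23393 = (17998 + (-16/328013 - 961/489)) - 23393 = (17998 - 315228317/160398357) - 23393 = 2886534400969/160398357 - 23393 = -865664364332/160398357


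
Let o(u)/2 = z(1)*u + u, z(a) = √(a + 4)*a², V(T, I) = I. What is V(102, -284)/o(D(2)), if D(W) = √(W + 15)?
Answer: -71*√85/34 + 71*√17/34 ≈ -10.643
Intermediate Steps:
z(a) = a²*√(4 + a) (z(a) = √(4 + a)*a² = a²*√(4 + a))
D(W) = √(15 + W)
o(u) = 2*u + 2*u*√5 (o(u) = 2*((1²*√(4 + 1))*u + u) = 2*((1*√5)*u + u) = 2*(√5*u + u) = 2*(u*√5 + u) = 2*(u + u*√5) = 2*u + 2*u*√5)
V(102, -284)/o(D(2)) = -284*1/(2*(1 + √5)*√(15 + 2)) = -284*√17/(34*(1 + √5)) = -142*√17/(17*(1 + √5))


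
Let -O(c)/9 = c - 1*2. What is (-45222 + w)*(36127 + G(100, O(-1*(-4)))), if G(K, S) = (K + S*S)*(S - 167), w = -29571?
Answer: 3164716209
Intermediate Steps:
O(c) = 18 - 9*c (O(c) = -9*(c - 1*2) = -9*(c - 2) = -9*(-2 + c) = 18 - 9*c)
G(K, S) = (-167 + S)*(K + S²) (G(K, S) = (K + S²)*(-167 + S) = (-167 + S)*(K + S²))
(-45222 + w)*(36127 + G(100, O(-1*(-4)))) = (-45222 - 29571)*(36127 + ((18 - (-9)*(-4))³ - 167*100 - 167*(18 - (-9)*(-4))² + 100*(18 - (-9)*(-4)))) = -74793*(36127 + ((18 - 9*4)³ - 16700 - 167*(18 - 9*4)² + 100*(18 - 9*4))) = -74793*(36127 + ((18 - 36)³ - 16700 - 167*(18 - 36)² + 100*(18 - 36))) = -74793*(36127 + ((-18)³ - 16700 - 167*(-18)² + 100*(-18))) = -74793*(36127 + (-5832 - 16700 - 167*324 - 1800)) = -74793*(36127 + (-5832 - 16700 - 54108 - 1800)) = -74793*(36127 - 78440) = -74793*(-42313) = 3164716209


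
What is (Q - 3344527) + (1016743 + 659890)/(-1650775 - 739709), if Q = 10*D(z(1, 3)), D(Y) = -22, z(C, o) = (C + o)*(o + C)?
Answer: -7995565864181/2390484 ≈ -3.3447e+6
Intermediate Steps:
z(C, o) = (C + o)² (z(C, o) = (C + o)*(C + o) = (C + o)²)
Q = -220 (Q = 10*(-22) = -220)
(Q - 3344527) + (1016743 + 659890)/(-1650775 - 739709) = (-220 - 3344527) + (1016743 + 659890)/(-1650775 - 739709) = -3344747 + 1676633/(-2390484) = -3344747 + 1676633*(-1/2390484) = -3344747 - 1676633/2390484 = -7995565864181/2390484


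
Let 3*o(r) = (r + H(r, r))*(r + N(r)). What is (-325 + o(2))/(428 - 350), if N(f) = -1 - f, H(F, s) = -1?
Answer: -488/117 ≈ -4.1709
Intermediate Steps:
o(r) = 1/3 - r/3 (o(r) = ((r - 1)*(r + (-1 - r)))/3 = ((-1 + r)*(-1))/3 = (1 - r)/3 = 1/3 - r/3)
(-325 + o(2))/(428 - 350) = (-325 + (1/3 - 1/3*2))/(428 - 350) = (-325 + (1/3 - 2/3))/78 = (-325 - 1/3)/78 = (1/78)*(-976/3) = -488/117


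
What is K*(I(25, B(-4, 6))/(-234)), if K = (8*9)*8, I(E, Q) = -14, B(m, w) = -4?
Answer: 448/13 ≈ 34.462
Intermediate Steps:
K = 576 (K = 72*8 = 576)
K*(I(25, B(-4, 6))/(-234)) = 576*(-14/(-234)) = 576*(-14*(-1/234)) = 576*(7/117) = 448/13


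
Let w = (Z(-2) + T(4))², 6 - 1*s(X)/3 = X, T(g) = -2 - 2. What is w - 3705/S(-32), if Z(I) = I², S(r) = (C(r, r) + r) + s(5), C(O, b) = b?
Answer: 3705/61 ≈ 60.738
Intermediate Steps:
T(g) = -4
s(X) = 18 - 3*X
S(r) = 3 + 2*r (S(r) = (r + r) + (18 - 3*5) = 2*r + (18 - 15) = 2*r + 3 = 3 + 2*r)
w = 0 (w = ((-2)² - 4)² = (4 - 4)² = 0² = 0)
w - 3705/S(-32) = 0 - 3705/(3 + 2*(-32)) = 0 - 3705/(3 - 64) = 0 - 3705/(-61) = 0 - 3705*(-1/61) = 0 + 3705/61 = 3705/61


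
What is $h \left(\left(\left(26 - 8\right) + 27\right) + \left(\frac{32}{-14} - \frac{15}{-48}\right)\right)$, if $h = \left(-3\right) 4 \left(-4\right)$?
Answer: $\frac{14457}{7} \approx 2065.3$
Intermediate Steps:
$h = 48$ ($h = \left(-12\right) \left(-4\right) = 48$)
$h \left(\left(\left(26 - 8\right) + 27\right) + \left(\frac{32}{-14} - \frac{15}{-48}\right)\right) = 48 \left(\left(\left(26 - 8\right) + 27\right) + \left(\frac{32}{-14} - \frac{15}{-48}\right)\right) = 48 \left(\left(18 + 27\right) + \left(32 \left(- \frac{1}{14}\right) - - \frac{5}{16}\right)\right) = 48 \left(45 + \left(- \frac{16}{7} + \frac{5}{16}\right)\right) = 48 \left(45 - \frac{221}{112}\right) = 48 \cdot \frac{4819}{112} = \frac{14457}{7}$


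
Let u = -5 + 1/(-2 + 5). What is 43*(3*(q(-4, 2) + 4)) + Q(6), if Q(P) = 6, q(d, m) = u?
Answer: -80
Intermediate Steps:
u = -14/3 (u = -5 + 1/3 = -5 + ⅓ = -14/3 ≈ -4.6667)
q(d, m) = -14/3
43*(3*(q(-4, 2) + 4)) + Q(6) = 43*(3*(-14/3 + 4)) + 6 = 43*(3*(-⅔)) + 6 = 43*(-2) + 6 = -86 + 6 = -80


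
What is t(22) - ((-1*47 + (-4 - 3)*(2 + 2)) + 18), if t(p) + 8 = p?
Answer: 71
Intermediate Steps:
t(p) = -8 + p
t(22) - ((-1*47 + (-4 - 3)*(2 + 2)) + 18) = (-8 + 22) - ((-1*47 + (-4 - 3)*(2 + 2)) + 18) = 14 - ((-47 - 7*4) + 18) = 14 - ((-47 - 28) + 18) = 14 - (-75 + 18) = 14 - 1*(-57) = 14 + 57 = 71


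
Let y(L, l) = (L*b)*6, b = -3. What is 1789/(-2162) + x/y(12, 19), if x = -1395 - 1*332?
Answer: 1673675/233496 ≈ 7.1679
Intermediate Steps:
y(L, l) = -18*L (y(L, l) = (L*(-3))*6 = -3*L*6 = -18*L)
x = -1727 (x = -1395 - 332 = -1727)
1789/(-2162) + x/y(12, 19) = 1789/(-2162) - 1727/((-18*12)) = 1789*(-1/2162) - 1727/(-216) = -1789/2162 - 1727*(-1/216) = -1789/2162 + 1727/216 = 1673675/233496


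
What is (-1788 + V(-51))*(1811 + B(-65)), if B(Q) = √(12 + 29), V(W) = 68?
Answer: -3114920 - 1720*√41 ≈ -3.1259e+6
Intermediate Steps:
B(Q) = √41
(-1788 + V(-51))*(1811 + B(-65)) = (-1788 + 68)*(1811 + √41) = -1720*(1811 + √41) = -3114920 - 1720*√41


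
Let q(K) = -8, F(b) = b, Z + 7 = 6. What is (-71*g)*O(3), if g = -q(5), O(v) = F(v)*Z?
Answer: 1704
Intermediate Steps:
Z = -1 (Z = -7 + 6 = -1)
O(v) = -v (O(v) = v*(-1) = -v)
g = 8 (g = -1*(-8) = 8)
(-71*g)*O(3) = (-71*8)*(-1*3) = -568*(-3) = 1704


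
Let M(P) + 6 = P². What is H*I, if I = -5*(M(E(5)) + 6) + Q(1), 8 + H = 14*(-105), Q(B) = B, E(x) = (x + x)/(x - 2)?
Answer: 725698/9 ≈ 80633.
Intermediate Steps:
E(x) = 2*x/(-2 + x) (E(x) = (2*x)/(-2 + x) = 2*x/(-2 + x))
H = -1478 (H = -8 + 14*(-105) = -8 - 1470 = -1478)
M(P) = -6 + P²
I = -491/9 (I = -5*((-6 + (2*5/(-2 + 5))²) + 6) + 1 = -5*((-6 + (2*5/3)²) + 6) + 1 = -5*((-6 + (2*5*(⅓))²) + 6) + 1 = -5*((-6 + (10/3)²) + 6) + 1 = -5*((-6 + 100/9) + 6) + 1 = -5*(46/9 + 6) + 1 = -5*100/9 + 1 = -500/9 + 1 = -491/9 ≈ -54.556)
H*I = -1478*(-491/9) = 725698/9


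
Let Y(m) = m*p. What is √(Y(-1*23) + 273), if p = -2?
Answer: √319 ≈ 17.861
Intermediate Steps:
Y(m) = -2*m (Y(m) = m*(-2) = -2*m)
√(Y(-1*23) + 273) = √(-(-2)*23 + 273) = √(-2*(-23) + 273) = √(46 + 273) = √319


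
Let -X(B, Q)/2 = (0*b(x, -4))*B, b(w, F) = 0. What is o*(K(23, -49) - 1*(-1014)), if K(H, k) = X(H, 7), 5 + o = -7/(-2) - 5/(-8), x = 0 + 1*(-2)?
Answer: -3549/4 ≈ -887.25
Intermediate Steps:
x = -2 (x = 0 - 2 = -2)
o = -7/8 (o = -5 + (-7/(-2) - 5/(-8)) = -5 + (-7*(-1/2) - 5*(-1/8)) = -5 + (7/2 + 5/8) = -5 + 33/8 = -7/8 ≈ -0.87500)
X(B, Q) = 0 (X(B, Q) = -2*0*0*B = -0*B = -2*0 = 0)
K(H, k) = 0
o*(K(23, -49) - 1*(-1014)) = -7*(0 - 1*(-1014))/8 = -7*(0 + 1014)/8 = -7/8*1014 = -3549/4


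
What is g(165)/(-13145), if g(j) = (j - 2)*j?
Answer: -489/239 ≈ -2.0460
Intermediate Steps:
g(j) = j*(-2 + j) (g(j) = (-2 + j)*j = j*(-2 + j))
g(165)/(-13145) = (165*(-2 + 165))/(-13145) = (165*163)*(-1/13145) = 26895*(-1/13145) = -489/239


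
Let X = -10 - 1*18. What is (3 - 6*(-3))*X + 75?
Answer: -513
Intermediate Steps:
X = -28 (X = -10 - 18 = -28)
(3 - 6*(-3))*X + 75 = (3 - 6*(-3))*(-28) + 75 = (3 + 18)*(-28) + 75 = 21*(-28) + 75 = -588 + 75 = -513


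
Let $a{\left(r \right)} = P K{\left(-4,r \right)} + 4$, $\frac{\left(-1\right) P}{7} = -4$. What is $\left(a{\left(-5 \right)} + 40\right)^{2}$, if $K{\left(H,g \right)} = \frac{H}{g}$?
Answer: $\frac{110224}{25} \approx 4409.0$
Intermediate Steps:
$P = 28$ ($P = \left(-7\right) \left(-4\right) = 28$)
$a{\left(r \right)} = 4 - \frac{112}{r}$ ($a{\left(r \right)} = 28 \left(- \frac{4}{r}\right) + 4 = - \frac{112}{r} + 4 = 4 - \frac{112}{r}$)
$\left(a{\left(-5 \right)} + 40\right)^{2} = \left(\left(4 - \frac{112}{-5}\right) + 40\right)^{2} = \left(\left(4 - - \frac{112}{5}\right) + 40\right)^{2} = \left(\left(4 + \frac{112}{5}\right) + 40\right)^{2} = \left(\frac{132}{5} + 40\right)^{2} = \left(\frac{332}{5}\right)^{2} = \frac{110224}{25}$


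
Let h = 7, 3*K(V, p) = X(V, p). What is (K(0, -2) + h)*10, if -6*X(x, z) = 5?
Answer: 605/9 ≈ 67.222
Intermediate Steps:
X(x, z) = -5/6 (X(x, z) = -1/6*5 = -5/6)
K(V, p) = -5/18 (K(V, p) = (1/3)*(-5/6) = -5/18)
(K(0, -2) + h)*10 = (-5/18 + 7)*10 = (121/18)*10 = 605/9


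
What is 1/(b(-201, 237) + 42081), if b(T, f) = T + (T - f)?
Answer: 1/41442 ≈ 2.4130e-5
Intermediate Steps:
b(T, f) = -f + 2*T
1/(b(-201, 237) + 42081) = 1/((-1*237 + 2*(-201)) + 42081) = 1/((-237 - 402) + 42081) = 1/(-639 + 42081) = 1/41442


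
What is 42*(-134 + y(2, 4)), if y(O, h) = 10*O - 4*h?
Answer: -5460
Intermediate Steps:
y(O, h) = -4*h + 10*O
42*(-134 + y(2, 4)) = 42*(-134 + (-4*4 + 10*2)) = 42*(-134 + (-16 + 20)) = 42*(-134 + 4) = 42*(-130) = -5460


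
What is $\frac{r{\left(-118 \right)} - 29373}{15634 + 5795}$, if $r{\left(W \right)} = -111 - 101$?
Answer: $- \frac{29585}{21429} \approx -1.3806$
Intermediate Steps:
$r{\left(W \right)} = -212$
$\frac{r{\left(-118 \right)} - 29373}{15634 + 5795} = \frac{-212 - 29373}{15634 + 5795} = - \frac{29585}{21429}$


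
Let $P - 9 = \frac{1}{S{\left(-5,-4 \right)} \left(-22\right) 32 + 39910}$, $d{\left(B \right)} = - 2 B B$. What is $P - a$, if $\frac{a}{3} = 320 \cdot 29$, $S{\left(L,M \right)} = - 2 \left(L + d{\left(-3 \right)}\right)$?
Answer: $- \frac{209456105}{7526} \approx -27831.0$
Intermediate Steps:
$d{\left(B \right)} = - 2 B^{2}$
$S{\left(L,M \right)} = 36 - 2 L$ ($S{\left(L,M \right)} = - 2 \left(L - 2 \left(-3\right)^{2}\right) = - 2 \left(L - 18\right) = - 2 \left(-18 + L\right) = 36 - 2 L$)
$a = 27840$ ($a = 3 \cdot 320 \cdot 29 = 3 \cdot 9280 = 27840$)
$P = \frac{67735}{7526}$ ($P = 9 + \frac{1}{\left(36 - -10\right) \left(-22\right) 32 + 39910} = 9 + \frac{1}{\left(36 + 10\right) \left(-22\right) 32 + 39910} = 9 + \frac{1}{46 \left(-22\right) 32 + 39910} = 9 + \frac{1}{\left(-1012\right) 32 + 39910} = 9 + \frac{1}{-32384 + 39910} = 9 + \frac{1}{7526} = \frac{67735}{7526} \approx 9.0001$)
$P - a = \frac{67735}{7526} - 27840 = - \frac{209456105}{7526}$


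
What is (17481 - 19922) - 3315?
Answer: -5756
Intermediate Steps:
(17481 - 19922) - 3315 = -2441 - 3315 = -5756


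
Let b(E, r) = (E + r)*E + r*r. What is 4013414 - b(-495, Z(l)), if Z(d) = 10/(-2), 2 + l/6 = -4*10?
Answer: 3765889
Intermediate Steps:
l = -252 (l = -12 + 6*(-4*10) = -12 + 6*(-40) = -12 - 240 = -252)
Z(d) = -5 (Z(d) = 10*(-1/2) = -5)
b(E, r) = r**2 + E*(E + r) (b(E, r) = E*(E + r) + r**2 = r**2 + E*(E + r))
4013414 - b(-495, Z(l)) = 4013414 - ((-495)**2 + (-5)**2 - 495*(-5)) = 4013414 - (245025 + 25 + 2475) = 4013414 - 1*247525 = 4013414 - 247525 = 3765889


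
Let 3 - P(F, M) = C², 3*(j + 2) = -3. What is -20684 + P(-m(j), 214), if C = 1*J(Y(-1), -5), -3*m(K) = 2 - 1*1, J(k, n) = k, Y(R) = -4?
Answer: -20697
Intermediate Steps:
j = -3 (j = -2 + (⅓)*(-3) = -2 - 1 = -3)
m(K) = -⅓ (m(K) = -(2 - 1*1)/3 = -(2 - 1)/3 = -⅓*1 = -⅓)
C = -4 (C = 1*(-4) = -4)
P(F, M) = -13 (P(F, M) = 3 - 1*(-4)² = 3 - 1*16 = 3 - 16 = -13)
-20684 + P(-m(j), 214) = -20684 - 13 = -20697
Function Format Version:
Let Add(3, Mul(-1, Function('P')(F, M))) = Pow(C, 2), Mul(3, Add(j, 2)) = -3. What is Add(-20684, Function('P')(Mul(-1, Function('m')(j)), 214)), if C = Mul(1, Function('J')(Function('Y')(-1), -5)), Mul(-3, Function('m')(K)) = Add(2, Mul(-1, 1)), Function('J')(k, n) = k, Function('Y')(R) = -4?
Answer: -20697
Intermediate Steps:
j = -3 (j = Add(-2, Mul(Rational(1, 3), -3)) = Add(-2, -1) = -3)
Function('m')(K) = Rational(-1, 3) (Function('m')(K) = Mul(Rational(-1, 3), Add(2, Mul(-1, 1))) = Mul(Rational(-1, 3), Add(2, -1)) = Mul(Rational(-1, 3), 1) = Rational(-1, 3))
C = -4 (C = Mul(1, -4) = -4)
Function('P')(F, M) = -13 (Function('P')(F, M) = Add(3, Mul(-1, Pow(-4, 2))) = Add(3, Mul(-1, 16)) = Add(3, -16) = -13)
Add(-20684, Function('P')(Mul(-1, Function('m')(j)), 214)) = Add(-20684, -13) = -20697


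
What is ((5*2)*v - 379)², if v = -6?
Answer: 192721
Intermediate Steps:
((5*2)*v - 379)² = ((5*2)*(-6) - 379)² = (10*(-6) - 379)² = (-60 - 379)² = (-439)² = 192721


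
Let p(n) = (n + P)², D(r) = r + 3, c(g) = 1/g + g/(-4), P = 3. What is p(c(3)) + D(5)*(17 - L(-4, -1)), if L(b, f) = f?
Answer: 21697/144 ≈ 150.67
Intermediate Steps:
c(g) = 1/g - g/4 (c(g) = 1/g + g*(-¼) = 1/g - g/4)
D(r) = 3 + r
p(n) = (3 + n)² (p(n) = (n + 3)² = (3 + n)²)
p(c(3)) + D(5)*(17 - L(-4, -1)) = (3 + (1/3 - ¼*3))² + (3 + 5)*(17 - 1*(-1)) = (3 + (⅓ - ¾))² + 8*(17 + 1) = (3 - 5/12)² + 8*18 = (31/12)² + 144 = 961/144 + 144 = 21697/144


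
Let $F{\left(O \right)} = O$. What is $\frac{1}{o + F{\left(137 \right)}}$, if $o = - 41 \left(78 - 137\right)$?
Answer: $\frac{1}{2556} \approx 0.00039124$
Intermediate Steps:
$o = 2419$ ($o = \left(-41\right) \left(-59\right) = 2419$)
$\frac{1}{o + F{\left(137 \right)}} = \frac{1}{2419 + 137} = \frac{1}{2556}$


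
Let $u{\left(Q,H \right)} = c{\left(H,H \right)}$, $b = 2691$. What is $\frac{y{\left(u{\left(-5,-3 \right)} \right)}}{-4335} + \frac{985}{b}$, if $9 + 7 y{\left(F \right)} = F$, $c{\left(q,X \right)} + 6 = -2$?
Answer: $\frac{586972}{1601145} \approx 0.3666$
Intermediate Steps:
$c{\left(q,X \right)} = -8$ ($c{\left(q,X \right)} = -6 - 2 = -8$)
$u{\left(Q,H \right)} = -8$
$y{\left(F \right)} = - \frac{9}{7} + \frac{F}{7}$
$\frac{y{\left(u{\left(-5,-3 \right)} \right)}}{-4335} + \frac{985}{b} = \frac{- \frac{9}{7} + \frac{1}{7} \left(-8\right)}{-4335} + \frac{985}{2691} = \left(- \frac{9}{7} - \frac{8}{7}\right) \left(- \frac{1}{4335}\right) + 985 \cdot \frac{1}{2691} = \left(- \frac{17}{7}\right) \left(- \frac{1}{4335}\right) + \frac{985}{2691} = \frac{1}{1785} + \frac{985}{2691} = \frac{586972}{1601145}$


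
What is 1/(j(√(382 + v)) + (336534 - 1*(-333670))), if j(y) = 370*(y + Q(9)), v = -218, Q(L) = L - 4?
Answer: 336027/225817063658 - 185*√41/112908531829 ≈ 1.4776e-6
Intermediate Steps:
Q(L) = -4 + L
j(y) = 1850 + 370*y (j(y) = 370*(y + (-4 + 9)) = 370*(y + 5) = 370*(5 + y) = 1850 + 370*y)
1/(j(√(382 + v)) + (336534 - 1*(-333670))) = 1/((1850 + 370*√(382 - 218)) + (336534 - 1*(-333670))) = 1/((1850 + 370*√164) + (336534 + 333670)) = 1/((1850 + 370*(2*√41)) + 670204) = 1/((1850 + 740*√41) + 670204) = 1/(672054 + 740*√41)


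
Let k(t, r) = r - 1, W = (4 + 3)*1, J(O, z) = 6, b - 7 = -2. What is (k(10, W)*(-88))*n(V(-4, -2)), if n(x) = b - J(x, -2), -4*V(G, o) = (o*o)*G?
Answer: 528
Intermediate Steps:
b = 5 (b = 7 - 2 = 5)
W = 7 (W = 7*1 = 7)
k(t, r) = -1 + r
V(G, o) = -G*o²/4 (V(G, o) = -o*o*G/4 = -o²*G/4 = -G*o²/4)
n(x) = -1 (n(x) = 5 - 1*6 = 5 - 6 = -1)
(k(10, W)*(-88))*n(V(-4, -2)) = ((-1 + 7)*(-88))*(-1) = (6*(-88))*(-1) = -528*(-1) = 528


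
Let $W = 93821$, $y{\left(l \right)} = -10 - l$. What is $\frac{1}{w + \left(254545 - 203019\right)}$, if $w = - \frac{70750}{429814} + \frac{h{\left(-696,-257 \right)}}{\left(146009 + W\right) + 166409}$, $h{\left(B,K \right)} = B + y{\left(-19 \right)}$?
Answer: $\frac{29101201591}{1499463673729288} \approx 1.9408 \cdot 10^{-5}$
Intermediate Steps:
$h{\left(B,K \right)} = 9 + B$ ($h{\left(B,K \right)} = B - -9 = B + \left(-10 + 19\right) = B + 9 = 9 + B$)
$w = - \frac{4839448578}{29101201591}$ ($w = - \frac{70750}{429814} + \frac{9 - 696}{\left(146009 + 93821\right) + 166409} = \left(-70750\right) \frac{1}{429814} - \frac{687}{239830 + 166409} = - \frac{35375}{214907} - \frac{687}{406239} = - \frac{35375}{214907} - \frac{229}{135413} = - \frac{4839448578}{29101201591} \approx -0.1663$)
$\frac{1}{w + \left(254545 - 203019\right)} = \frac{1}{- \frac{4839448578}{29101201591} + \left(254545 - 203019\right)} = \frac{1}{- \frac{4839448578}{29101201591} + 51526} = \frac{1}{\frac{1499463673729288}{29101201591}} = \frac{29101201591}{1499463673729288}$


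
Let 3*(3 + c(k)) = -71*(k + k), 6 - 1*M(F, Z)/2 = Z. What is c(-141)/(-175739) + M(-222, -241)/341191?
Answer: -2189270095/59960565149 ≈ -0.036512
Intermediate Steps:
M(F, Z) = 12 - 2*Z
c(k) = -3 - 142*k/3 (c(k) = -3 + (-71*(k + k))/3 = -3 + (-142*k)/3 = -3 - 142*k/3)
c(-141)/(-175739) + M(-222, -241)/341191 = (-3 - 142/3*(-141))/(-175739) + (12 - 2*(-241))/341191 = (-3 + 6674)*(-1/175739) + (12 + 482)*(1/341191) = 6671*(-1/175739) + 494*(1/341191) = -6671/175739 + 494/341191 = -2189270095/59960565149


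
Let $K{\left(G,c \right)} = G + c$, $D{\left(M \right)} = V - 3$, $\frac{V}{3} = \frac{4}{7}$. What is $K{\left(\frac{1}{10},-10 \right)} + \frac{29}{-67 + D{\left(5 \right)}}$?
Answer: $- \frac{12338}{1195} \approx -10.325$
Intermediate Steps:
$V = \frac{12}{7}$ ($V = 3 \cdot \frac{4}{7} = \frac{12}{7} \approx 1.7143$)
$D{\left(M \right)} = - \frac{9}{7}$ ($D{\left(M \right)} = \frac{12}{7} - 3 = - \frac{9}{7}$)
$K{\left(\frac{1}{10},-10 \right)} + \frac{29}{-67 + D{\left(5 \right)}} = \left(\frac{1}{10} - 10\right) + \frac{29}{-67 - \frac{9}{7}} = \left(\frac{1}{10} - 10\right) + \frac{29}{- \frac{478}{7}} = - \frac{99}{10} + 29 \left(- \frac{7}{478}\right) = - \frac{99}{10} - \frac{203}{478} = - \frac{12338}{1195}$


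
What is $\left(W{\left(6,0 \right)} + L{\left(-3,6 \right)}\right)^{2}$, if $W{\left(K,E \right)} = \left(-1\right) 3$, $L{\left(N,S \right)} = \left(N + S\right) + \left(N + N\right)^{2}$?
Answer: $1296$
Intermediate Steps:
$L{\left(N,S \right)} = N + S + 4 N^{2}$ ($L{\left(N,S \right)} = \left(N + S\right) + \left(2 N\right)^{2} = \left(N + S\right) + 4 N^{2} = N + S + 4 N^{2}$)
$W{\left(K,E \right)} = -3$
$\left(W{\left(6,0 \right)} + L{\left(-3,6 \right)}\right)^{2} = \left(-3 + \left(-3 + 6 + 4 \left(-3\right)^{2}\right)\right)^{2} = \left(-3 + \left(-3 + 6 + 4 \cdot 9\right)\right)^{2} = \left(-3 + \left(-3 + 6 + 36\right)\right)^{2} = \left(-3 + 39\right)^{2} = 36^{2} = 1296$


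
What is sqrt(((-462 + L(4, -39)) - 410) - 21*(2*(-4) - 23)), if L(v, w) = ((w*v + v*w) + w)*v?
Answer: 5*I*sqrt(65) ≈ 40.311*I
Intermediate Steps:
L(v, w) = v*(w + 2*v*w) (L(v, w) = ((v*w + v*w) + w)*v = (2*v*w + w)*v = (w + 2*v*w)*v = v*(w + 2*v*w))
sqrt(((-462 + L(4, -39)) - 410) - 21*(2*(-4) - 23)) = sqrt(((-462 + 4*(-39)*(1 + 2*4)) - 410) - 21*(2*(-4) - 23)) = sqrt(((-462 + 4*(-39)*(1 + 8)) - 410) - 21*(-8 - 23)) = sqrt(((-462 + 4*(-39)*9) - 410) - 21*(-31)) = sqrt(((-462 - 1404) - 410) + 651) = sqrt((-1866 - 410) + 651) = sqrt(-2276 + 651) = sqrt(-1625) = 5*I*sqrt(65)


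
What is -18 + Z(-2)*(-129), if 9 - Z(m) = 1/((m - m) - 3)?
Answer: -1222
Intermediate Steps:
Z(m) = 28/3 (Z(m) = 9 - 1/((m - m) - 3) = 9 - 1/(0 - 3) = 9 - 1/(-3) = 9 - 1*(-⅓) = 9 + ⅓ = 28/3)
-18 + Z(-2)*(-129) = -18 + (28/3)*(-129) = -18 - 1204 = -1222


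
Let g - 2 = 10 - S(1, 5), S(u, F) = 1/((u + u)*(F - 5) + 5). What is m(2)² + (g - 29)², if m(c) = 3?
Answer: 7621/25 ≈ 304.84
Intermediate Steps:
S(u, F) = 1/(5 + 2*u*(-5 + F)) (S(u, F) = 1/((2*u)*(-5 + F) + 5) = 1/(2*u*(-5 + F) + 5) = 1/(5 + 2*u*(-5 + F)))
g = 59/5 (g = 2 + (10 - 1/(5 - 10*1 + 2*5*1)) = 2 + (10 - 1/(5 - 10 + 10)) = 2 + (10 - 1/5) = 2 + (10 - 1*⅕) = 2 + (10 - ⅕) = 2 + 49/5 = 59/5 ≈ 11.800)
m(2)² + (g - 29)² = 3² + (59/5 - 29)² = 9 + (-86/5)² = 9 + 7396/25 = 7621/25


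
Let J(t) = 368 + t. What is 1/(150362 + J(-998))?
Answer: 1/149732 ≈ 6.6786e-6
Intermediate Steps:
1/(150362 + J(-998)) = 1/(150362 + (368 - 998)) = 1/(150362 - 630) = 1/149732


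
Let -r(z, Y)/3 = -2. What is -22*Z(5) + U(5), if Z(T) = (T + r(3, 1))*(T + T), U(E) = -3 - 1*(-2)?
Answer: -2421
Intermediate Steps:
U(E) = -1 (U(E) = -3 + 2 = -1)
r(z, Y) = 6 (r(z, Y) = -3*(-2) = 6)
Z(T) = 2*T*(6 + T) (Z(T) = (T + 6)*(T + T) = (6 + T)*(2*T) = 2*T*(6 + T))
-22*Z(5) + U(5) = -44*5*(6 + 5) - 1 = -44*5*11 - 1 = -22*110 - 1 = -2420 - 1 = -2421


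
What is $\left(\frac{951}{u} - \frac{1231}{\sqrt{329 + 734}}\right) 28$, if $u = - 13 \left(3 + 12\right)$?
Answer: $- \frac{8876}{65} - \frac{34468 \sqrt{1063}}{1063} \approx -1193.7$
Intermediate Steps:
$u = -195$ ($u = \left(-13\right) 15 = -195$)
$\left(\frac{951}{u} - \frac{1231}{\sqrt{329 + 734}}\right) 28 = \left(\frac{951}{-195} - \frac{1231}{\sqrt{329 + 734}}\right) 28 = \left(951 \left(- \frac{1}{195}\right) - \frac{1231}{\sqrt{1063}}\right) 28 = \left(- \frac{317}{65} - 1231 \frac{\sqrt{1063}}{1063}\right) 28 = \left(- \frac{317}{65} - \frac{1231 \sqrt{1063}}{1063}\right) 28 = - \frac{8876}{65} - \frac{34468 \sqrt{1063}}{1063}$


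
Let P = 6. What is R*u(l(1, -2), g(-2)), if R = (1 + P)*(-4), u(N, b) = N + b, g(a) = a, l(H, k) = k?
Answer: 112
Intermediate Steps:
R = -28 (R = (1 + 6)*(-4) = 7*(-4) = -28)
R*u(l(1, -2), g(-2)) = -28*(-2 - 2) = -28*(-4) = 112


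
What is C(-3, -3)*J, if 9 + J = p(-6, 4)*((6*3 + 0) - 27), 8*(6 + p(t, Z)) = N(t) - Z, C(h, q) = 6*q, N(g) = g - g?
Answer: -891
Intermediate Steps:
N(g) = 0
p(t, Z) = -6 - Z/8 (p(t, Z) = -6 + (0 - Z)/8 = -6 + (-Z)/8 = -6 - Z/8)
J = 99/2 (J = -9 + (-6 - 1/8*4)*((6*3 + 0) - 27) = -9 + (-6 - 1/2)*((18 + 0) - 27) = -9 - 13*(18 - 27)/2 = -9 - 13/2*(-9) = -9 + 117/2 = 99/2 ≈ 49.500)
C(-3, -3)*J = (6*(-3))*(99/2) = -18*99/2 = -891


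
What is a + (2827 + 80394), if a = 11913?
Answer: 95134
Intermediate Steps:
a + (2827 + 80394) = 11913 + (2827 + 80394) = 11913 + 83221 = 95134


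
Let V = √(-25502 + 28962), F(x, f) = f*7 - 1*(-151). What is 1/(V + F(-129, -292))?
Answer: -1893/3579989 - 2*√865/3579989 ≈ -0.00054520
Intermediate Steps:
F(x, f) = 151 + 7*f (F(x, f) = 7*f + 151 = 151 + 7*f)
V = 2*√865 (V = √3460 = 2*√865 ≈ 58.822)
1/(V + F(-129, -292)) = 1/(2*√865 + (151 + 7*(-292))) = 1/(2*√865 + (151 - 2044)) = 1/(2*√865 - 1893) = 1/(-1893 + 2*√865)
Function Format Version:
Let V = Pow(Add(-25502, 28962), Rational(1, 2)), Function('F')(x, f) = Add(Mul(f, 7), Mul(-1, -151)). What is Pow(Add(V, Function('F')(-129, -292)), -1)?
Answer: Add(Rational(-1893, 3579989), Mul(Rational(-2, 3579989), Pow(865, Rational(1, 2)))) ≈ -0.00054520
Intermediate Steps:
Function('F')(x, f) = Add(151, Mul(7, f)) (Function('F')(x, f) = Add(Mul(7, f), 151) = Add(151, Mul(7, f)))
V = Mul(2, Pow(865, Rational(1, 2))) (V = Pow(3460, Rational(1, 2)) = Mul(2, Pow(865, Rational(1, 2))) ≈ 58.822)
Pow(Add(V, Function('F')(-129, -292)), -1) = Pow(Add(Mul(2, Pow(865, Rational(1, 2))), Add(151, Mul(7, -292))), -1) = Pow(Add(Mul(2, Pow(865, Rational(1, 2))), Add(151, -2044)), -1) = Pow(Add(Mul(2, Pow(865, Rational(1, 2))), -1893), -1) = Pow(Add(-1893, Mul(2, Pow(865, Rational(1, 2)))), -1)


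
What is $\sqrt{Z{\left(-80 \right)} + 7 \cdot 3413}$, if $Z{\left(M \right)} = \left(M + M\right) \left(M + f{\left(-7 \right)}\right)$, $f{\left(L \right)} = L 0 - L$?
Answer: $\sqrt{35571} \approx 188.6$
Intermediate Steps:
$f{\left(L \right)} = - L$ ($f{\left(L \right)} = 0 - L = - L$)
$Z{\left(M \right)} = 2 M \left(7 + M\right)$ ($Z{\left(M \right)} = \left(M + M\right) \left(M - -7\right) = 2 M \left(M + 7\right) = 2 M \left(7 + M\right)$)
$\sqrt{Z{\left(-80 \right)} + 7 \cdot 3413} = \sqrt{2 \left(-80\right) \left(7 - 80\right) + 7 \cdot 3413} = \sqrt{2 \left(-80\right) \left(-73\right) + 23891} = \sqrt{11680 + 23891} = \sqrt{35571}$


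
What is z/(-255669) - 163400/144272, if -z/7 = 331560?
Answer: 12211143985/1536911582 ≈ 7.9453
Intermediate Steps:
z = -2320920 (z = -7*331560 = -2320920)
z/(-255669) - 163400/144272 = -2320920/(-255669) - 163400/144272 = -2320920*(-1/255669) - 163400*1/144272 = 773640/85223 - 20425/18034 = 12211143985/1536911582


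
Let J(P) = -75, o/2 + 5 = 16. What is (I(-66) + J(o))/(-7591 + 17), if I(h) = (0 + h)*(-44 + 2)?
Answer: -2697/7574 ≈ -0.35609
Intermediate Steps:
o = 22 (o = -10 + 2*16 = -10 + 32 = 22)
I(h) = -42*h (I(h) = h*(-42) = -42*h)
(I(-66) + J(o))/(-7591 + 17) = (-42*(-66) - 75)/(-7591 + 17) = (2772 - 75)/(-7574) = 2697*(-1/7574) = -2697/7574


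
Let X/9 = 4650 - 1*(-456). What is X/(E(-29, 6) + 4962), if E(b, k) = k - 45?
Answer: 5106/547 ≈ 9.3345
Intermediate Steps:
E(b, k) = -45 + k
X = 45954 (X = 9*(4650 - 1*(-456)) = 9*(4650 + 456) = 9*5106 = 45954)
X/(E(-29, 6) + 4962) = 45954/((-45 + 6) + 4962) = 45954/(-39 + 4962) = 45954/4923 = 45954*(1/4923) = 5106/547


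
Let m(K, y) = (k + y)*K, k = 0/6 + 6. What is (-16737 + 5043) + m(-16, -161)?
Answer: -9214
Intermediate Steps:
k = 6 (k = 0*(1/6) + 6 = 0 + 6 = 6)
m(K, y) = K*(6 + y) (m(K, y) = (6 + y)*K = K*(6 + y))
(-16737 + 5043) + m(-16, -161) = (-16737 + 5043) - 16*(6 - 161) = -11694 - 16*(-155) = -11694 + 2480 = -9214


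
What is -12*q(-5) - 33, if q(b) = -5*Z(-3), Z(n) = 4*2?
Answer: 447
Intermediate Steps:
Z(n) = 8
q(b) = -40 (q(b) = -5*8 = -40)
-12*q(-5) - 33 = -12*(-40) - 33 = 480 - 33 = 447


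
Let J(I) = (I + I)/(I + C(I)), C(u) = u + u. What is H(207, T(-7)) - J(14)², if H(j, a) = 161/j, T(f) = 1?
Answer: ⅓ ≈ 0.33333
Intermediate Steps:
C(u) = 2*u
J(I) = ⅔ (J(I) = (I + I)/(I + 2*I) = (2*I)/((3*I)) = (2*I)*(1/(3*I)) = ⅔)
H(207, T(-7)) - J(14)² = 161/207 - (⅔)² = 161*(1/207) - 1*4/9 = 7/9 - 4/9 = ⅓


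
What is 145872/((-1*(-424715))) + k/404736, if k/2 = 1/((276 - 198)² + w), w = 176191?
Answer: 1076145216668623/3133260774249600 ≈ 0.34346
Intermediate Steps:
k = 2/182275 (k = 2/((276 - 198)² + 176191) = 2/(78² + 176191) = 2/(6084 + 176191) = 2/182275 ≈ 1.0972e-5)
145872/((-1*(-424715))) + k/404736 = 145872/((-1*(-424715))) + (2/182275)/404736 = 145872/424715 + (2/182275)*(1/404736) = 145872*(1/424715) + 1/36886627200 = 145872/424715 + 1/36886627200 = 1076145216668623/3133260774249600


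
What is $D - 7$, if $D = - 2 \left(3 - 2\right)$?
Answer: $-9$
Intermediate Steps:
$D = -2$ ($D = \left(-2\right) 1 = -2$)
$D - 7 = -2 - 7 = -9$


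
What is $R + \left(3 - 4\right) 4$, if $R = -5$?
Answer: $-9$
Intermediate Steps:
$R + \left(3 - 4\right) 4 = -5 + \left(3 - 4\right) 4 = -5 - 4 = -9$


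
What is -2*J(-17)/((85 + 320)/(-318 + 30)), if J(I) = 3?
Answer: 64/15 ≈ 4.2667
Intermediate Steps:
-2*J(-17)/((85 + 320)/(-318 + 30)) = -6/((85 + 320)/(-318 + 30)) = -6/(405/(-288)) = -6/(405*(-1/288)) = -6/(-45/32) = -6*(-32)/45 = -2*(-32/15) = 64/15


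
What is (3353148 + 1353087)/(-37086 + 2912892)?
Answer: 522915/319534 ≈ 1.6365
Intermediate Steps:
(3353148 + 1353087)/(-37086 + 2912892) = 4706235/2875806 = 4706235*(1/2875806) = 522915/319534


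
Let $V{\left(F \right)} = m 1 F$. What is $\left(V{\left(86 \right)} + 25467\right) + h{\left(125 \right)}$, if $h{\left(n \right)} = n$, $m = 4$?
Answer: $25936$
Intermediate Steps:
$V{\left(F \right)} = 4 F$ ($V{\left(F \right)} = 4 \cdot 1 F = 4 F$)
$\left(V{\left(86 \right)} + 25467\right) + h{\left(125 \right)} = \left(4 \cdot 86 + 25467\right) + 125 = \left(344 + 25467\right) + 125 = 25811 + 125 = 25936$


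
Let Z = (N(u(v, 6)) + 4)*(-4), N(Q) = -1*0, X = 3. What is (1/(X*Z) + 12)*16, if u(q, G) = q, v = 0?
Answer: 575/3 ≈ 191.67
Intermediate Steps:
N(Q) = 0
Z = -16 (Z = (0 + 4)*(-4) = 4*(-4) = -16)
(1/(X*Z) + 12)*16 = (1/(3*(-16)) + 12)*16 = (1/(-48) + 12)*16 = (-1/48 + 12)*16 = (575/48)*16 = 575/3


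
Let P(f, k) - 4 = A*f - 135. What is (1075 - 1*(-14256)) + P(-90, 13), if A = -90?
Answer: 23300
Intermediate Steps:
P(f, k) = -131 - 90*f (P(f, k) = 4 + (-90*f - 135) = 4 + (-135 - 90*f) = -131 - 90*f)
(1075 - 1*(-14256)) + P(-90, 13) = (1075 - 1*(-14256)) + (-131 - 90*(-90)) = (1075 + 14256) + (-131 + 8100) = 15331 + 7969 = 23300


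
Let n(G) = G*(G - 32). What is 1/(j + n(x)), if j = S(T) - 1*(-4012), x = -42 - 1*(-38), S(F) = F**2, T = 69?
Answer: 1/8917 ≈ 0.00011215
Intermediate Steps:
x = -4 (x = -42 + 38 = -4)
n(G) = G*(-32 + G)
j = 8773 (j = 69**2 - 1*(-4012) = 4761 + 4012 = 8773)
1/(j + n(x)) = 1/(8773 - 4*(-32 - 4)) = 1/(8773 - 4*(-36)) = 1/(8773 + 144) = 1/8917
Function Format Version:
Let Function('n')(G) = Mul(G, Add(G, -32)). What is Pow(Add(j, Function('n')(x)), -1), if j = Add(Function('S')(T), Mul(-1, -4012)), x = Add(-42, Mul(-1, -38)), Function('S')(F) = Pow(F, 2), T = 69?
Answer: Rational(1, 8917) ≈ 0.00011215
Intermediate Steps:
x = -4 (x = Add(-42, 38) = -4)
Function('n')(G) = Mul(G, Add(-32, G))
j = 8773 (j = Add(Pow(69, 2), Mul(-1, -4012)) = Add(4761, 4012) = 8773)
Pow(Add(j, Function('n')(x)), -1) = Pow(Add(8773, Mul(-4, Add(-32, -4))), -1) = Pow(Add(8773, Mul(-4, -36)), -1) = Pow(Add(8773, 144), -1) = Pow(8917, -1) = Rational(1, 8917)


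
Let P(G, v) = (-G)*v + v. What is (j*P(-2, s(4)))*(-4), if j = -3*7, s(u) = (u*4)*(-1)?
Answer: -4032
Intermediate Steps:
s(u) = -4*u (s(u) = (4*u)*(-1) = -4*u)
j = -21
P(G, v) = v - G*v (P(G, v) = -G*v + v = v - G*v)
(j*P(-2, s(4)))*(-4) = -21*(-4*4)*(1 - 1*(-2))*(-4) = -(-336)*(1 + 2)*(-4) = -(-336)*3*(-4) = -21*(-48)*(-4) = 1008*(-4) = -4032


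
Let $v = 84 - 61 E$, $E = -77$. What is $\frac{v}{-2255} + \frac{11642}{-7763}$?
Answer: $- \frac{63367613}{17505565} \approx -3.6199$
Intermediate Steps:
$v = 4781$ ($v = 84 - -4697 = 84 + 4697 = 4781$)
$\frac{v}{-2255} + \frac{11642}{-7763} = \frac{4781}{-2255} + \frac{11642}{-7763} = 4781 \left(- \frac{1}{2255}\right) + 11642 \left(- \frac{1}{7763}\right) = - \frac{4781}{2255} - \frac{11642}{7763} = - \frac{63367613}{17505565}$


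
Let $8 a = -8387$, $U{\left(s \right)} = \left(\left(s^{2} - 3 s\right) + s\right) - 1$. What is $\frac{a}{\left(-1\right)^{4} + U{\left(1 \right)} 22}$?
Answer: $\frac{8387}{344} \approx 24.381$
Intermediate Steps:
$U{\left(s \right)} = -1 + s^{2} - 2 s$ ($U{\left(s \right)} = \left(s^{2} - 2 s\right) - 1 = -1 + s^{2} - 2 s$)
$a = - \frac{8387}{8}$ ($a = \frac{1}{8} \left(-8387\right) = - \frac{8387}{8} \approx -1048.4$)
$\frac{a}{\left(-1\right)^{4} + U{\left(1 \right)} 22} = - \frac{8387}{8 \left(\left(-1\right)^{4} + \left(-1 + 1^{2} - 2\right) 22\right)} = - \frac{8387}{8 \left(1 + \left(-1 + 1 - 2\right) 22\right)} = - \frac{8387}{8 \left(1 - 44\right)} = - \frac{8387}{8 \left(-43\right)} = \left(- \frac{8387}{8}\right) \left(- \frac{1}{43}\right) = \frac{8387}{344}$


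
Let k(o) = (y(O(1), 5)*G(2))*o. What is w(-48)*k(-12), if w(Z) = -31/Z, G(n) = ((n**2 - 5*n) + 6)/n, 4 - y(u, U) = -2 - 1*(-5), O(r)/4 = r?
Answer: 0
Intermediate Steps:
O(r) = 4*r
y(u, U) = 1 (y(u, U) = 4 - (-2 - 1*(-5)) = 4 - (-2 + 5) = 4 - 1*3 = 4 - 3 = 1)
G(n) = (6 + n**2 - 5*n)/n
k(o) = 0 (k(o) = (1*(-5 + 2 + 6/2))*o = (1*(-5 + 2 + 6*(1/2)))*o = (1*(-5 + 2 + 3))*o = (1*0)*o = 0*o = 0)
w(-48)*k(-12) = -31/(-48)*0 = -31*(-1/48)*0 = (31/48)*0 = 0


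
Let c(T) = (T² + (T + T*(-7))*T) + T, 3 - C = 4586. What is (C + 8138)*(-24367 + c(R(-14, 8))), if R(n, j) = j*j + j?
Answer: -178514325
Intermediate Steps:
C = -4583 (C = 3 - 1*4586 = 3 - 4586 = -4583)
R(n, j) = j + j² (R(n, j) = j² + j = j + j²)
c(T) = T - 5*T² (c(T) = (T² + (T - 7*T)*T) + T = (T² + (-6*T)*T) + T = (T² - 6*T²) + T = -5*T² + T = T - 5*T²)
(C + 8138)*(-24367 + c(R(-14, 8))) = (-4583 + 8138)*(-24367 + (8*(1 + 8))*(1 - 40*(1 + 8))) = 3555*(-24367 + (8*9)*(1 - 40*9)) = 3555*(-24367 + 72*(1 - 5*72)) = 3555*(-24367 + 72*(1 - 360)) = 3555*(-24367 + 72*(-359)) = 3555*(-24367 - 25848) = 3555*(-50215) = -178514325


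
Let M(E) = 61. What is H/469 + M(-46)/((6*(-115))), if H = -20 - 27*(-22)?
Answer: 52493/46230 ≈ 1.1355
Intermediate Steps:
H = 574 (H = -20 + 594 = 574)
H/469 + M(-46)/((6*(-115))) = 574/469 + 61/((6*(-115))) = 574*(1/469) + 61/(-690) = 82/67 + 61*(-1/690) = 82/67 - 61/690 = 52493/46230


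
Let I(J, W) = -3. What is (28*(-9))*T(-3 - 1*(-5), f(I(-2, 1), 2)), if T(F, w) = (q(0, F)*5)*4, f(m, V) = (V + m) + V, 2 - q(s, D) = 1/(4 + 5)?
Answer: -9520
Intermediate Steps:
q(s, D) = 17/9 (q(s, D) = 2 - 1/(4 + 5) = 2 - 1/9 = 2 - 1*⅑ = 2 - ⅑ = 17/9)
f(m, V) = m + 2*V
T(F, w) = 340/9 (T(F, w) = ((17/9)*5)*4 = (85/9)*4 = 340/9)
(28*(-9))*T(-3 - 1*(-5), f(I(-2, 1), 2)) = (28*(-9))*(340/9) = -252*340/9 = -9520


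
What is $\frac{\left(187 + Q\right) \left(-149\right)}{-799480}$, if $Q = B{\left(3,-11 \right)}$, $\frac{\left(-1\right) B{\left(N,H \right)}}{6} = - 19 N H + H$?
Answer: $- \frac{47531}{72680} \approx -0.65398$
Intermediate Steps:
$B{\left(N,H \right)} = - 6 H + 114 H N$ ($B{\left(N,H \right)} = - 6 \left(- 19 N H + H\right) = - 6 \left(- 19 H N + H\right) = - 6 \left(H - 19 H N\right) = - 6 H + 114 H N$)
$Q = -3696$ ($Q = 6 \left(-11\right) \left(-1 + 19 \cdot 3\right) = 6 \left(-11\right) \left(-1 + 57\right) = 6 \left(-11\right) 56 = -3696$)
$\frac{\left(187 + Q\right) \left(-149\right)}{-799480} = \frac{\left(187 - 3696\right) \left(-149\right)}{-799480} = \left(-3509\right) \left(-149\right) \left(- \frac{1}{799480}\right) = 522841 \left(- \frac{1}{799480}\right) = - \frac{47531}{72680}$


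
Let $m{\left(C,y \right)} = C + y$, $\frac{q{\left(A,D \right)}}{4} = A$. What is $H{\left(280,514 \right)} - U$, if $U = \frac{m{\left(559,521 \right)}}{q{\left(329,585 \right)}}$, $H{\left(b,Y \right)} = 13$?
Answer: $\frac{4007}{329} \approx 12.179$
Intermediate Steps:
$q{\left(A,D \right)} = 4 A$
$U = \frac{270}{329}$ ($U = \frac{559 + 521}{4 \cdot 329} = \frac{1080}{1316} = 1080 \cdot \frac{1}{1316} = \frac{270}{329} \approx 0.82067$)
$H{\left(280,514 \right)} - U = 13 - \frac{270}{329} = \frac{4007}{329}$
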